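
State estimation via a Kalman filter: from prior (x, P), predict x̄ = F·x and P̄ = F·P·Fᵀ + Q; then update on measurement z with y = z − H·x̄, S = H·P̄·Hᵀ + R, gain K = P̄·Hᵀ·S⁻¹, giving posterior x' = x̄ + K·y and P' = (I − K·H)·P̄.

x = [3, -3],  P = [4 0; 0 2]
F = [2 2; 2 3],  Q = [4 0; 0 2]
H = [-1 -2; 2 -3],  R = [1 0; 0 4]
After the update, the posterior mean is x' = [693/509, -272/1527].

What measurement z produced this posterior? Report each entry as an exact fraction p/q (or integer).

x̄ = F·x = [0, -3]
P̄ = F·P·Fᵀ + Q = [28 28; 28 36]
S = H·P̄·Hᵀ + R = [285 132; 132 104]
K = P̄·Hᵀ·S⁻¹ = [-210/509 259/1018; -442/1527 -135/1018]
x' − x̄ = [693/509, 4309/1527] = K·y
y = (KᵀK)⁻¹·Kᵀ·(x' − x̄) = [-7, -6]
z = y + H·x̄ = [-7, -6] + [6, 9] = [-1, 3]

z = [-1, 3]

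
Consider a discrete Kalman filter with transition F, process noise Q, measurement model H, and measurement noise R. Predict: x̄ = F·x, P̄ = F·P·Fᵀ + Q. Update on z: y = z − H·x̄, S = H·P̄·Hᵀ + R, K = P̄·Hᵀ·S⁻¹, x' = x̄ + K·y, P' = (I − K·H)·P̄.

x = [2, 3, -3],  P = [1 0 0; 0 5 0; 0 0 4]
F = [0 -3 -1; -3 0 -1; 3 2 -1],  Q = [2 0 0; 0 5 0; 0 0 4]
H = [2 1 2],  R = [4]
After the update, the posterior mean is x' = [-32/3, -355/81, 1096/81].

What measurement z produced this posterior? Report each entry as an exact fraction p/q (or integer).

x̄ = F·x = [-6, -3, 15]
P̄ = F·P·Fᵀ + Q = [51 4 -26; 4 18 -5; -26 -5 37]
S = H·P̄·Hᵀ + R = [162]
K = P̄·Hᵀ·S⁻¹ = [1/3; 8/81; 17/162]
x' − x̄ = [-14/3, -112/81, -119/81] = K·y
y = (KᵀK)⁻¹·Kᵀ·(x' − x̄) = [-14]
z = y + H·x̄ = [-14] + [15] = [1]

z = [1]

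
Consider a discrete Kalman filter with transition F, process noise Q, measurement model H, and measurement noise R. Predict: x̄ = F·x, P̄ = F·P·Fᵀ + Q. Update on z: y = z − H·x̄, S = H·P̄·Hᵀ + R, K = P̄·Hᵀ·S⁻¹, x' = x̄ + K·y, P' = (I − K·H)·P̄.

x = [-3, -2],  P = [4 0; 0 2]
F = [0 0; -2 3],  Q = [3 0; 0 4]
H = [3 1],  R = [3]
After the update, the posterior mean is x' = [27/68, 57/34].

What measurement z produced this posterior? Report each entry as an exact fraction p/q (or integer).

x̄ = F·x = [0, 0]
P̄ = F·P·Fᵀ + Q = [3 0; 0 38]
S = H·P̄·Hᵀ + R = [68]
K = P̄·Hᵀ·S⁻¹ = [9/68; 19/34]
x' − x̄ = [27/68, 57/34] = K·y
y = (KᵀK)⁻¹·Kᵀ·(x' − x̄) = [3]
z = y + H·x̄ = [3] + [0] = [3]

z = [3]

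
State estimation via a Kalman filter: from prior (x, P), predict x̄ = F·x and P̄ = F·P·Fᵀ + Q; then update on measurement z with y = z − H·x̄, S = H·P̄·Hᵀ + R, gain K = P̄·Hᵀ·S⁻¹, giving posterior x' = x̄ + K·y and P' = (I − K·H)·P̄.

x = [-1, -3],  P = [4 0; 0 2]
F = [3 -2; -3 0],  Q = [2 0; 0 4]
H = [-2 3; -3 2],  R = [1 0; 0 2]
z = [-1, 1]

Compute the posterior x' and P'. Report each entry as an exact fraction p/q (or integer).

x̄ = F·x = [3, 3]
P̄ = F·P·Fᵀ + Q = [46 -36; -36 40]
y = z − H·x̄ = [-4, 4]
S = H·P̄·Hᵀ + R = [977 984; 984 1008]
K = P̄·Hᵀ·S⁻¹ = [7/23 -93/184; 178/345 -1313/4140]
x' = x̄ + K·y = [-11/46, -344/1035]
P' = (I − K·H)·P̄ = [67/92 27/46; 27/46 583/1035]

x' = [-11/46, -344/1035]
P' = [67/92 27/46; 27/46 583/1035]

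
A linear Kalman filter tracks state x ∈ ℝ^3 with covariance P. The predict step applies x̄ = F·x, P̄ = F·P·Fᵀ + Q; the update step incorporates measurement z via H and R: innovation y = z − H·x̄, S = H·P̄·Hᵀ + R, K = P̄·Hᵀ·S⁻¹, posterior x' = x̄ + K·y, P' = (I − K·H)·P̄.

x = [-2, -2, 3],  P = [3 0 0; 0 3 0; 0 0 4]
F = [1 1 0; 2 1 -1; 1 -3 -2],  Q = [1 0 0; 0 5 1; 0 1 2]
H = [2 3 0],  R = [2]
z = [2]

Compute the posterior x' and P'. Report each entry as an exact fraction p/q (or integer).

x̄ = F·x = [-4, -9, -2]
P̄ = F·P·Fᵀ + Q = [7 9 -6; 9 24 6; -6 6 48]
y = z − H·x̄ = [37]
S = H·P̄·Hᵀ + R = [354]
K = P̄·Hᵀ·S⁻¹ = [41/354; 15/59; 1/59]
x' = x̄ + K·y = [101/354, 24/59, -81/59]
P' = (I − K·H)·P̄ = [797/354 -84/59 -395/59; -84/59 66/59 264/59; -395/59 264/59 2826/59]

x' = [101/354, 24/59, -81/59]
P' = [797/354 -84/59 -395/59; -84/59 66/59 264/59; -395/59 264/59 2826/59]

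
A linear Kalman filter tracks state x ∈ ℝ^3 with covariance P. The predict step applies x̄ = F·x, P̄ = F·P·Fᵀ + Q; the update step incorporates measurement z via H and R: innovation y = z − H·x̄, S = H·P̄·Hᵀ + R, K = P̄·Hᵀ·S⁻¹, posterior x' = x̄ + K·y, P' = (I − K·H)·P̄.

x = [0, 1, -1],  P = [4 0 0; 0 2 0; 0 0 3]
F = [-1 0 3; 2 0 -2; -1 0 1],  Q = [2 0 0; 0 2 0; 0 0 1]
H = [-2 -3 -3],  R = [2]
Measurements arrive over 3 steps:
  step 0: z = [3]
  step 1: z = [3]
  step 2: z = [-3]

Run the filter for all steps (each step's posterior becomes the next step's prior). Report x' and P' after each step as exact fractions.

step 0: x̄ = F·x = [-3, 2, -1]
step 0: P̄ = F·P·Fᵀ + Q = [33 -26 13; -26 30 -14; 13 -14 8]
step 0: y = z − H·x̄ = [0]
step 0: S = H·P̄·Hᵀ + R = [68]
step 0: K = P̄·Hᵀ·S⁻¹ = [-27/68; 1/17; -2/17]
step 0: x' = x̄ + K·y = [-3, 2, -1]
step 0: P' = (I − K·H)·P̄ = [1515/68 -415/17 167/17; -415/17 506/17 -230/17; 167/17 -230/17 120/17]
step 1: x̄ = F·x = [0, -4, 2]
step 1: P̄ = F·P·Fᵀ + Q = [1963/68 -283/34 283/68; -283/34 693/17 -659/34; 283/68 -659/34 727/68]
step 1: y = z − H·x̄ = [-3]
step 1: S = H·P̄·Hᵀ + R = [727/4]
step 1: K = P̄·Hᵀ·S⁻¹ = [-181/727; -190/727; 71/727]
step 1: x' = x̄ + K·y = [543/727, -2338/727, 1241/727]
step 1: P' = (I − K·H)·P̄ = [217541/12359 -249028/12359 106052/12359; -249028/12359 350386/12359 -182214/12359; 106052/12359 -182214/12359 110708/12359]
step 2: x̄ = F·x = [3180/727, -1396/727, 698/727]
step 2: P̄ = F·P·Fᵀ + Q = [602319/12359 -250914/12359 125457/12359; -250914/12359 489298/12359 -232290/12359; 125457/12359 -232290/12359 128504/12359]
step 2: y = z − H·x̄ = [2085/727]
step 2: S = H·P̄·Hᵀ + R = [2307508/12359]
step 2: K = P̄·Hᵀ·S⁻¹ = [-828267/2307508; -67299/576877; 15111/576877]
step 2: x' = x̄ + K·y = [7717935/2307508, -1300741/576877, 597203/576877]
step 2: P' = (I − K·H)·P̄ = [56948757/2307508 -16222029/576877 6868614/576877; -16222029/576877 21372938/576877 -10513386/576877; 6868614/576877 -10513386/576877 5924236/576877]

step 0: x' = [-3, 2, -1], P' = [1515/68 -415/17 167/17; -415/17 506/17 -230/17; 167/17 -230/17 120/17]
step 1: x' = [543/727, -2338/727, 1241/727], P' = [217541/12359 -249028/12359 106052/12359; -249028/12359 350386/12359 -182214/12359; 106052/12359 -182214/12359 110708/12359]
step 2: x' = [7717935/2307508, -1300741/576877, 597203/576877], P' = [56948757/2307508 -16222029/576877 6868614/576877; -16222029/576877 21372938/576877 -10513386/576877; 6868614/576877 -10513386/576877 5924236/576877]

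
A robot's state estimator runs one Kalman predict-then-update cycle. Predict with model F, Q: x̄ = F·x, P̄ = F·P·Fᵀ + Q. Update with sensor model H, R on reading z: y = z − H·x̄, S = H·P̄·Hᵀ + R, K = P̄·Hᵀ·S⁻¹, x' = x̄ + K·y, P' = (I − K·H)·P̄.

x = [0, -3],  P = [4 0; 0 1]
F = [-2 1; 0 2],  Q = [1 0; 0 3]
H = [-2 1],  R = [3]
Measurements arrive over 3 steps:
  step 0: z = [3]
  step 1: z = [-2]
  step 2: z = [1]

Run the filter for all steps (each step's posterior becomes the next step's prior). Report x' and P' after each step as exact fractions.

step 0: x̄ = F·x = [-3, -6]
step 0: P̄ = F·P·Fᵀ + Q = [18 2; 2 7]
step 0: y = z − H·x̄ = [3]
step 0: S = H·P̄·Hᵀ + R = [74]
step 0: K = P̄·Hᵀ·S⁻¹ = [-17/37; 3/74]
step 0: x' = x̄ + K·y = [-162/37, -435/74]
step 0: P' = (I − K·H)·P̄ = [88/37 125/37; 125/37 509/74]
step 1: x̄ = F·x = [213/74, -435/37]
step 1: P̄ = F·P·Fᵀ + Q = [287/74 9/37; 9/37 1129/37]
step 1: y = z − H·x̄ = [574/37]
step 1: S = H·P̄·Hᵀ + R = [1778/37]
step 1: K = P̄·Hᵀ·S⁻¹ = [-139/889; 1111/1778]
step 1: x' = x̄ + K·y = [115/254, -262/127]
step 1: P' = (I − K·H)·P̄ = [4807/1778 4390/889; 4390/889 20893/1778]
step 2: x̄ = F·x = [-377/127, -524/127]
step 2: P̄ = F·P·Fᵀ + Q = [6779/1778 3333/889; 3333/889 44453/889]
step 2: y = z − H·x̄ = [-103/127]
step 2: S = H·P̄·Hᵀ + R = [47346/889]
step 2: K = P̄·Hᵀ·S⁻¹ = [-1723/23673; 37787/47346]
step 2: x' = x̄ + K·y = [-68876/23673, -225995/47346]
step 2: P' = (I − K·H)·P̄ = [167159/47346 161990/23673; 161990/23673 761321/47346]

step 0: x' = [-162/37, -435/74], P' = [88/37 125/37; 125/37 509/74]
step 1: x' = [115/254, -262/127], P' = [4807/1778 4390/889; 4390/889 20893/1778]
step 2: x' = [-68876/23673, -225995/47346], P' = [167159/47346 161990/23673; 161990/23673 761321/47346]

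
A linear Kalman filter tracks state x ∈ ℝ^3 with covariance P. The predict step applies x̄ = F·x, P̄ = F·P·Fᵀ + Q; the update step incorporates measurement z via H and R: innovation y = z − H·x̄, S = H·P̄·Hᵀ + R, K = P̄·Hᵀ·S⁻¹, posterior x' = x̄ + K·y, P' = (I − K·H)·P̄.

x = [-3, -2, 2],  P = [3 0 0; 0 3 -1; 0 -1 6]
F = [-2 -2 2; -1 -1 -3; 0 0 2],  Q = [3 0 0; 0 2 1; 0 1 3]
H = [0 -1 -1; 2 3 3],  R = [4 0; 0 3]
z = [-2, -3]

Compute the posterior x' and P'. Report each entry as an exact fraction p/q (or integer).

x̄ = F·x = [14, -1, 4]
P̄ = F·P·Fᵀ + Q = [59 -28 28; -28 56 -33; 28 -33 27]
y = z − H·x̄ = [1, -40]
S = H·P̄·Hᵀ + R = [21 -51; -51 392]
K = P̄·Hᵀ·S⁻¹ = [2006/1877 826/1877; -8353/5631 -300/1877; 1430/1877 368/1877]
x' = x̄ + K·y = [-4756/1877, 22016/5631, -5782/1877]
P' = (I − K·H)·P̄ = [13275/1877 -17156/1877 9132/1877; -17156/1877 134917/5631 -33835/1877; 9132/1877 -33835/1877 28115/1877]

x' = [-4756/1877, 22016/5631, -5782/1877]
P' = [13275/1877 -17156/1877 9132/1877; -17156/1877 134917/5631 -33835/1877; 9132/1877 -33835/1877 28115/1877]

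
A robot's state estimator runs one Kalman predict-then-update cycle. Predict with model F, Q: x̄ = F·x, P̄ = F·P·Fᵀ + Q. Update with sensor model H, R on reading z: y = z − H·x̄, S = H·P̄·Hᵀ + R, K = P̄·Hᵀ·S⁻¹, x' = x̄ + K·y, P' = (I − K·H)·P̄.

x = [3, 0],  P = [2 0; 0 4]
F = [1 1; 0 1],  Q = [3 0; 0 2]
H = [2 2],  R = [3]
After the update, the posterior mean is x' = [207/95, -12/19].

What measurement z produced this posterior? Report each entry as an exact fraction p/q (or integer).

x̄ = F·x = [3, 0]
P̄ = F·P·Fᵀ + Q = [9 4; 4 6]
S = H·P̄·Hᵀ + R = [95]
K = P̄·Hᵀ·S⁻¹ = [26/95; 4/19]
x' − x̄ = [-78/95, -12/19] = K·y
y = (KᵀK)⁻¹·Kᵀ·(x' − x̄) = [-3]
z = y + H·x̄ = [-3] + [6] = [3]

z = [3]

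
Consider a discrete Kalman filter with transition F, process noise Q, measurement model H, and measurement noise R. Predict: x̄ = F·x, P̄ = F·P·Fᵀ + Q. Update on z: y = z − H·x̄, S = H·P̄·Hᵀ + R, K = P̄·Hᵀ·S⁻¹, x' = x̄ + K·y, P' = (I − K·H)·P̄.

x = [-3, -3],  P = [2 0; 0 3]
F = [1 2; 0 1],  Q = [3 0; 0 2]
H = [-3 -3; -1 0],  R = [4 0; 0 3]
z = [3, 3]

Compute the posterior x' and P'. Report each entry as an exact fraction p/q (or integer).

x' = [-3066/1439, 1299/1439]
P' = [1527/1439 -1251/1439; -1251/1439 1579/1439]

x̄ = F·x = [-9, -3]
P̄ = F·P·Fᵀ + Q = [17 6; 6 5]
y = z − H·x̄ = [-33, -6]
S = H·P̄·Hᵀ + R = [310 69; 69 20]
K = P̄·Hᵀ·S⁻¹ = [-207/1439 -509/1439; -246/1439 417/1439]
x' = x̄ + K·y = [-3066/1439, 1299/1439]
P' = (I − K·H)·P̄ = [1527/1439 -1251/1439; -1251/1439 1579/1439]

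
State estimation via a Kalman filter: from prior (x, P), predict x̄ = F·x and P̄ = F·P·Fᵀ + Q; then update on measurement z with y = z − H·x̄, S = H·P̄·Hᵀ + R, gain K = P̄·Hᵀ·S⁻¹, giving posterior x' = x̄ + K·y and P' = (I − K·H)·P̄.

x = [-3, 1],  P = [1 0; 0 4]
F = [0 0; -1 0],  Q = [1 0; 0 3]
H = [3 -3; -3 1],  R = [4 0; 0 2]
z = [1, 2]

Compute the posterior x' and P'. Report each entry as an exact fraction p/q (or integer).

x̄ = F·x = [0, 3]
P̄ = F·P·Fᵀ + Q = [1 0; 0 4]
y = z − H·x̄ = [10, -1]
S = H·P̄·Hᵀ + R = [49 -21; -21 15]
K = P̄·Hᵀ·S⁻¹ = [-3/49 -2/7; -16/49 -4/21]
x' = x̄ + K·y = [-16/49, -11/147]
P' = (I − K·H)·P̄ = [16/49 20/49; 20/49 124/147]

x' = [-16/49, -11/147]
P' = [16/49 20/49; 20/49 124/147]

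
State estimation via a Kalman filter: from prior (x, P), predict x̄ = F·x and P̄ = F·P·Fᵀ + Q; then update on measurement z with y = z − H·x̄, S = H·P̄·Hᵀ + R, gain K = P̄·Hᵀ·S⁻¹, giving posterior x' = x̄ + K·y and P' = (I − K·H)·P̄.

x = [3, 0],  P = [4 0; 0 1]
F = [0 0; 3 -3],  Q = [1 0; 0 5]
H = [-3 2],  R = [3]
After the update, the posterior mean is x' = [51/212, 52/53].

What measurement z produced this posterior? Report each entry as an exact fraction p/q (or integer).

z = [1]

x̄ = F·x = [0, 9]
P̄ = F·P·Fᵀ + Q = [1 0; 0 50]
S = H·P̄·Hᵀ + R = [212]
K = P̄·Hᵀ·S⁻¹ = [-3/212; 25/53]
x' − x̄ = [51/212, -425/53] = K·y
y = (KᵀK)⁻¹·Kᵀ·(x' − x̄) = [-17]
z = y + H·x̄ = [-17] + [18] = [1]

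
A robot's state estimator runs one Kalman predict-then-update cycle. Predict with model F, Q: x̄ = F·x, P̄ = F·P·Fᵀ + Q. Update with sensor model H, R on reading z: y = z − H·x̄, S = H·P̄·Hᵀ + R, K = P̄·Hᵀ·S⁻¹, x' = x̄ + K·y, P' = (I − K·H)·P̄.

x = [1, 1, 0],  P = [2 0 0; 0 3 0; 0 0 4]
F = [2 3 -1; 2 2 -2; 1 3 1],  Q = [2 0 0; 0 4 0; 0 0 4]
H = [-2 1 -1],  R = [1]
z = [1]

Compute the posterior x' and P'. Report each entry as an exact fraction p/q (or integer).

x̄ = F·x = [5, 4, 4]
P̄ = F·P·Fᵀ + Q = [41 34 27; 34 40 14; 27 14 37]
y = z − H·x̄ = [11]
S = H·P̄·Hᵀ + R = [186]
K = P̄·Hᵀ·S⁻¹ = [-25/62; -7/31; -77/186]
x' = x̄ + K·y = [35/62, 47/31, -103/186]
P' = (I − K·H)·P̄ = [667/62 529/31 -251/62; 529/31 946/31 -105/31; -251/62 -105/31 953/186]

x' = [35/62, 47/31, -103/186]
P' = [667/62 529/31 -251/62; 529/31 946/31 -105/31; -251/62 -105/31 953/186]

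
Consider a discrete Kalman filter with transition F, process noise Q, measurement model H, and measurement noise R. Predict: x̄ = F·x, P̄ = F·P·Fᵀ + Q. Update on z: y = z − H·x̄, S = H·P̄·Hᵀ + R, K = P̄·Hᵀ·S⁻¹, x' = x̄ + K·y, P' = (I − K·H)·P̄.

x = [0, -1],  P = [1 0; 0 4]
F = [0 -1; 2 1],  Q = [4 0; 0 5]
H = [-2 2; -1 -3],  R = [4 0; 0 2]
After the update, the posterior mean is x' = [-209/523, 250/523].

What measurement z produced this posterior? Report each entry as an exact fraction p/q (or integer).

z = [2, -1]

x̄ = F·x = [1, -1]
P̄ = F·P·Fᵀ + Q = [8 -4; -4 13]
S = H·P̄·Hᵀ + R = [120 -78; -78 103]
K = P̄·Hᵀ·S⁻¹ = [-180/523 -116/523; 193/1569 -129/523]
x' − x̄ = [-732/523, 773/523] = K·y
y = (KᵀK)⁻¹·Kᵀ·(x' − x̄) = [6, -3]
z = y + H·x̄ = [6, -3] + [-4, 2] = [2, -1]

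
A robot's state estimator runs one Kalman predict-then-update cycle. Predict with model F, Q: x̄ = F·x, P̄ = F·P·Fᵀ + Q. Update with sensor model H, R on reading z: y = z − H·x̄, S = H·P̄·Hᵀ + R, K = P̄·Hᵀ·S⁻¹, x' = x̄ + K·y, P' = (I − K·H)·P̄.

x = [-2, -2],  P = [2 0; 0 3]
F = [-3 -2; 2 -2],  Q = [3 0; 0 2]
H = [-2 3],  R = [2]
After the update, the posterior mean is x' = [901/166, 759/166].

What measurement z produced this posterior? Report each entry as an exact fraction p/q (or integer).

z = [3]

x̄ = F·x = [10, 0]
P̄ = F·P·Fᵀ + Q = [33 0; 0 22]
S = H·P̄·Hᵀ + R = [332]
K = P̄·Hᵀ·S⁻¹ = [-33/166; 33/166]
x' − x̄ = [-759/166, 759/166] = K·y
y = (KᵀK)⁻¹·Kᵀ·(x' − x̄) = [23]
z = y + H·x̄ = [23] + [-20] = [3]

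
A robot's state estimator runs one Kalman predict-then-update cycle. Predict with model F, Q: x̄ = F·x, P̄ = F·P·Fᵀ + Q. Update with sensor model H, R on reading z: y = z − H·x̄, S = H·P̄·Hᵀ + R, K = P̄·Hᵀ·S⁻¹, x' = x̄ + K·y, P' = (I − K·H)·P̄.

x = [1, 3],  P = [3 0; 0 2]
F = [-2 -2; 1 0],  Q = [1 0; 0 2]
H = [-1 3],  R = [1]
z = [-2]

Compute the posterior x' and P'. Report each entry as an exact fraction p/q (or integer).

x' = [-317/103, -170/103]
P' = [642/103 201/103; 201/103 74/103]

x̄ = F·x = [-8, 1]
P̄ = F·P·Fᵀ + Q = [21 -6; -6 5]
y = z − H·x̄ = [-13]
S = H·P̄·Hᵀ + R = [103]
K = P̄·Hᵀ·S⁻¹ = [-39/103; 21/103]
x' = x̄ + K·y = [-317/103, -170/103]
P' = (I − K·H)·P̄ = [642/103 201/103; 201/103 74/103]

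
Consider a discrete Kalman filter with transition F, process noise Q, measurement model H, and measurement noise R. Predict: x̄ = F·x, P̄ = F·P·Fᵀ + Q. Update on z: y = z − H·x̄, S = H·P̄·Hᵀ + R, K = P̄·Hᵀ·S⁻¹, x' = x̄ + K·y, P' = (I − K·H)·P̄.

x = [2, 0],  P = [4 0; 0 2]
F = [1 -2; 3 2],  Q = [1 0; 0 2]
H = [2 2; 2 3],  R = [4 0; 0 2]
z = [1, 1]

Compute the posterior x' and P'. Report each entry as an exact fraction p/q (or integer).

x̄ = F·x = [2, 6]
P̄ = F·P·Fᵀ + Q = [13 4; 4 46]
y = z − H·x̄ = [-15, -21]
S = H·P̄·Hᵀ + R = [272 368; 368 516]
K = P̄·Hᵀ·S⁻¹ = [445/616 -34/77; -19/44 13/22]
x' = x̄ + K·y = [269/616, 3/44]
P' = (I − K·H)·P̄ = [1607/308 -83/22; -83/22 32/11]

x' = [269/616, 3/44]
P' = [1607/308 -83/22; -83/22 32/11]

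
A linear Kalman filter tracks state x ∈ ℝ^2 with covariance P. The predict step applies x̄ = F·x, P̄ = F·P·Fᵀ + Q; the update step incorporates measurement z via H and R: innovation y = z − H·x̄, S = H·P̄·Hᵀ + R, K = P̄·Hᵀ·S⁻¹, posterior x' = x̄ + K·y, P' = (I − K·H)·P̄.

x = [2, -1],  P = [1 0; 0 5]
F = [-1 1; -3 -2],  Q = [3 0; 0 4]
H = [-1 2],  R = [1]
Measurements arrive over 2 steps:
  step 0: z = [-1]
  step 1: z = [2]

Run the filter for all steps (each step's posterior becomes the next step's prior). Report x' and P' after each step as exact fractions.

step 0: x' = [-301/85, -194/85], P' = [1001/170 489/170; 489/170 281/170]
step 1: x' = [-839/5990, 5801/5990], P' = [4613/1198 11687/5990; 11687/5990 3707/2995]

step 0: x̄ = F·x = [-3, -4]
step 0: P̄ = F·P·Fᵀ + Q = [9 -7; -7 33]
step 0: y = z − H·x̄ = [4]
step 0: S = H·P̄·Hᵀ + R = [170]
step 0: K = P̄·Hᵀ·S⁻¹ = [-23/170; 73/170]
step 0: x' = x̄ + K·y = [-301/85, -194/85]
step 0: P' = (I − K·H)·P̄ = [1001/170 489/170; 489/170 281/170]
step 1: x̄ = F·x = [107/85, 1291/85]
step 1: P̄ = F·P·Fᵀ + Q = [407/85 976/85; 976/85 16681/170]
step 1: y = z − H·x̄ = [-461/17]
step 1: S = H·P̄·Hᵀ + R = [5990/17]
step 1: K = P̄·Hᵀ·S⁻¹ = [309/5990; 3141/5990]
step 1: x' = x̄ + K·y = [-839/5990, 5801/5990]
step 1: P' = (I − K·H)·P̄ = [4613/1198 11687/5990; 11687/5990 3707/2995]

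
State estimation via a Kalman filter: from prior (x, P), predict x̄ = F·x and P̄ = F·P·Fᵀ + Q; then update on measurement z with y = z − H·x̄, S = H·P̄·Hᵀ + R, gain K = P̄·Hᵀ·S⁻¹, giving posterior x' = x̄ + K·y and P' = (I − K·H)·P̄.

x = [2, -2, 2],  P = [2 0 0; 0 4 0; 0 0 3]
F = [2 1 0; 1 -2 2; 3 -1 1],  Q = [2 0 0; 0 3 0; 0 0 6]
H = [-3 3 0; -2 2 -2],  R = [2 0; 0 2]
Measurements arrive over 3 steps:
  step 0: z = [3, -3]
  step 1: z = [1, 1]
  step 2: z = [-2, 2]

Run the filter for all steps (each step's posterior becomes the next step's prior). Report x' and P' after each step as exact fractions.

step 0: x̄ = F·x = [2, 10, 10]
step 0: P̄ = F·P·Fᵀ + Q = [14 -4 8; -4 33 20; 8 20 31]
step 0: y = z − H·x̄ = [-21, 1]
step 0: S = H·P̄·Hᵀ + R = [497 258; 258 250]
step 0: K = P̄·Hᵀ·S⁻¹ = [-42/28843 -5956/28843; 9489/28843 -5870/28843; 9402/28843 -14087/28843]
step 0: x' = x̄ + K·y = [52612/28843, 83291/28843, 76901/28843]
step 0: P' = (I − K·H)·P̄ = [91822/28843 91794/28843 5928/28843; 91794/28843 98120/28843 12196/28843; 5928/28843 12196/28843 20355/28843]
step 1: x̄ = F·x = [188515/28843, 39832/28843, 151446/28843]
step 1: P̄ = F·P·Fᵀ + Q = [890270/28843 -239874/28843 568658/28843; -239874/28843 211219/28843 -137430/28843; 568658/28843 -137430/28843 578343/28843]
step 1: y = z − H·x̄ = [474892/28843, 629101/28843]
step 1: S = H·P̄·Hᵀ + R = [14288819/28843 13723950/28843; 13723950/28843 14344710/28843]
step 1: K = P̄·Hᵀ·S⁻¹ = [-2318548/19209931 -34976066/288148965; 3765991/19209931 -30401416/288148965; 5627074/19209931 -132355423/288148965]
step 1: x' = x̄ + K·y = [547828783/288148965, 664929908/288148965, 15874409/288148965]
step 1: P' = (I − K·H)·P̄ = [685863722/288148965 662678242/288148965 11790586/288148965; 662678242/288148965 700338152/288148965 68061326/288148965; 11790586/288148965 68061326/288148965 188626163/288148965]
step 2: x̄ = F·x = [1760587474/288148965, -150056443/57629793, 66295390/19209931]
step 2: P̄ = F·P·Fᵀ + Q = [6670803938/288148965 -366739718/57629793 277944328/19209931; -366739718/57629793 391625329/57629793 -66195940/19209931; 277944328/19209931 -66195940/19209931 316612201/19209931]
step 2: y = z − H·x̄ = [2318770379/96049655, 194535872/7388435]
step 2: S = H·P̄·Hᵀ + R = [37081082599/96049655 2685912582/7388435; 2685912582/7388435 2821927518/7388435]
step 2: K = P̄·Hᵀ·S⁻¹ = [-9816501296/81632715389 -28373608504/244898146167; 48107093975/244898146167 -73481870990/734694438501; 23912373534/81632715389 -37463080381/81632715389]
step 2: x' = x̄ + K·y = [12767695186/81632715389, -363645116774/734694438501, -127394545736/81632715389]
step 2: P' = (I − K·H)·P̄ = [566068387958/244898146167 546435385366/244898146167 2913535304/81632715389; 546435385366/244898146167 1735520344048/734694438501 18855117660/81632715389; 2913535304/81632715389 18855117660/81632715389 53404662737/81632715389]

step 0: x' = [52612/28843, 83291/28843, 76901/28843], P' = [91822/28843 91794/28843 5928/28843; 91794/28843 98120/28843 12196/28843; 5928/28843 12196/28843 20355/28843]
step 1: x' = [547828783/288148965, 664929908/288148965, 15874409/288148965], P' = [685863722/288148965 662678242/288148965 11790586/288148965; 662678242/288148965 700338152/288148965 68061326/288148965; 11790586/288148965 68061326/288148965 188626163/288148965]
step 2: x' = [12767695186/81632715389, -363645116774/734694438501, -127394545736/81632715389], P' = [566068387958/244898146167 546435385366/244898146167 2913535304/81632715389; 546435385366/244898146167 1735520344048/734694438501 18855117660/81632715389; 2913535304/81632715389 18855117660/81632715389 53404662737/81632715389]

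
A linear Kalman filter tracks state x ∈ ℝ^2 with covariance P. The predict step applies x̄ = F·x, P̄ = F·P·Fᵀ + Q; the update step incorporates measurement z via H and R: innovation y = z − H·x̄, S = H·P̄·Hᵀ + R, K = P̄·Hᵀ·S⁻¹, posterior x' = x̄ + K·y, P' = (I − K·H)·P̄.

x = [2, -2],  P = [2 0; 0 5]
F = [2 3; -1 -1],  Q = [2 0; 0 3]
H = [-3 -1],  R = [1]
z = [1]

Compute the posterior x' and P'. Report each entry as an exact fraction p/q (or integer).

x' = [-27/196, -235/392]
P' = [61/98 -293/196; -293/196 1711/392]

x̄ = F·x = [-2, 0]
P̄ = F·P·Fᵀ + Q = [55 -19; -19 10]
y = z − H·x̄ = [-5]
S = H·P̄·Hᵀ + R = [392]
K = P̄·Hᵀ·S⁻¹ = [-73/196; 47/392]
x' = x̄ + K·y = [-27/196, -235/392]
P' = (I − K·H)·P̄ = [61/98 -293/196; -293/196 1711/392]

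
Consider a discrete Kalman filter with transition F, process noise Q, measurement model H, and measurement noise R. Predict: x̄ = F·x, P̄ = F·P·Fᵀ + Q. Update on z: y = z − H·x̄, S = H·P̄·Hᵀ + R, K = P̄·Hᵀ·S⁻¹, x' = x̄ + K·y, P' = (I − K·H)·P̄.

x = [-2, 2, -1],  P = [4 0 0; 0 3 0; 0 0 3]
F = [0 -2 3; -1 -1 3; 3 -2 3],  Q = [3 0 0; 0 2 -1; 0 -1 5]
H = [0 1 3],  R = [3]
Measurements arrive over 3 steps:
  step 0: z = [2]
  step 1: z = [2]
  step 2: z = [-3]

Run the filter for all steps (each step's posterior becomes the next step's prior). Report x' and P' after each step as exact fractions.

step 0: x' = [149/293, 529/293, 13/879], P' = [4806/293 4869/293 -1573/293; 4869/293 7476/293 -2460/293; -1573/293 -2460/293 2720/879]
step 1: x' = [2095/95824, 103705/191648, 183349/383296], P' = [1861263/23956 3910509/47912 -2573919/95824; 3910509/47912 8806179/95824 -5818953/191648; -2573919/95824 -5818953/191648 3972219/383296]
step 2: x' = [-467040464/173847827, -335694591/173847827, -122916637/347695654], P' = [33157884234/173847827 35850579273/173847827 -23694281031/347695654; 35850579273/173847827 39848025426/173847827 -26375266959/347695654; -23694281031/347695654 -26375266959/347695654 4422050724/173847827]

step 0: x̄ = F·x = [-7, -3, -13]
step 0: P̄ = F·P·Fᵀ + Q = [42 33 39; 33 36 20; 39 20 80]
step 0: y = z − H·x̄ = [44]
step 0: S = H·P̄·Hᵀ + R = [879]
step 0: K = P̄·Hᵀ·S⁻¹ = [50/293; 32/293; 260/879]
step 0: x' = x̄ + K·y = [149/293, 529/293, 13/879]
step 0: P' = (I − K·H)·P̄ = [4806/293 4869/293 -1573/293; 4869/293 7476/293 -2460/293; -1573/293 -2460/293 2720/879]
step 1: x̄ = F·x = [-1045/293, -665/293, -598/293]
step 1: P̄ = F·P·Fᵀ + Q = [68463/293 59709/293 24213/293; 59709/293 54964/293 16234/293; 24213/293 16234/293 25561/293]
step 1: y = z − H·x̄ = [3045/293]
step 1: S = H·P̄·Hᵀ + R = [383296/293]
step 1: K = P̄·Hᵀ·S⁻¹ = [33087/95824; 51833/191648; 92917/383296]
step 1: x' = x̄ + K·y = [2095/95824, 103705/191648, 183349/383296]
step 1: P' = (I − K·H)·P̄ = [1861263/23956 3910509/47912 -2573919/95824; 3910509/47912 8806179/95824 -5818953/191648; -2573919/95824 -5818953/191648 3972219/383296]
step 2: x̄ = F·x = [135227/383296, 334257/383296, 160367/383296]
step 2: P̄ = F·P·Fᵀ + Q = [317453595/383296 304395729/383296 35938191/383296; 304395729/383296 295691123/383296 28158509/383296; 35938191/383296 28158509/383296 25511027/383296]
step 2: y = z − H·x̄ = [-982623/191648]
step 2: S = H·P̄·Hᵀ + R = [173847827/95824]
step 2: K = P̄·Hᵀ·S⁻¹ = [206105151/347695654; 190083325/347695654; 52345795/347695654]
step 2: x' = x̄ + K·y = [-467040464/173847827, -335694591/173847827, -122916637/347695654]
step 2: P' = (I − K·H)·P̄ = [33157884234/173847827 35850579273/173847827 -23694281031/347695654; 35850579273/173847827 39848025426/173847827 -26375266959/347695654; -23694281031/347695654 -26375266959/347695654 4422050724/173847827]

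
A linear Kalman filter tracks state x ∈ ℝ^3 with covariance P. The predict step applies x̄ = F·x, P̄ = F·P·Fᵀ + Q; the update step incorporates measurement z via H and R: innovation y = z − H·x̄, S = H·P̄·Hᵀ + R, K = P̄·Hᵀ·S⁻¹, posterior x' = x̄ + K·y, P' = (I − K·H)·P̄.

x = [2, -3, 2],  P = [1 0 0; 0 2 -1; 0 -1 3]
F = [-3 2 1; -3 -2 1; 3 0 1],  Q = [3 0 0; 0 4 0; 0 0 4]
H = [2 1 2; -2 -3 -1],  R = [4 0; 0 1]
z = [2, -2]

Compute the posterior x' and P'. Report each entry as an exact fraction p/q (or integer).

x̄ = F·x = [-10, 2, 8]
P̄ = F·P·Fᵀ + Q = [19 4 -8; 4 28 -4; -8 -4 16]
y = z − H·x̄ = [4, -8]
S = H·P̄·Hᵀ + R = [108 -148; -148 337]
K = P̄·Hᵀ·S⁻¹ = [1273/7246 -172/3623; -897/3623 -1340/3623; 1455/3623 768/3623]
x' = x̄ + K·y = [-32308/3623, 14378/3623, 28660/3623]
P' = (I − K·H)·P̄ = [45064/3623 -18466/3623 -34558/3623; -18466/3623 8640/3623 12352/3623; -34558/3623 12352/3623 31292/3623]

x' = [-32308/3623, 14378/3623, 28660/3623]
P' = [45064/3623 -18466/3623 -34558/3623; -18466/3623 8640/3623 12352/3623; -34558/3623 12352/3623 31292/3623]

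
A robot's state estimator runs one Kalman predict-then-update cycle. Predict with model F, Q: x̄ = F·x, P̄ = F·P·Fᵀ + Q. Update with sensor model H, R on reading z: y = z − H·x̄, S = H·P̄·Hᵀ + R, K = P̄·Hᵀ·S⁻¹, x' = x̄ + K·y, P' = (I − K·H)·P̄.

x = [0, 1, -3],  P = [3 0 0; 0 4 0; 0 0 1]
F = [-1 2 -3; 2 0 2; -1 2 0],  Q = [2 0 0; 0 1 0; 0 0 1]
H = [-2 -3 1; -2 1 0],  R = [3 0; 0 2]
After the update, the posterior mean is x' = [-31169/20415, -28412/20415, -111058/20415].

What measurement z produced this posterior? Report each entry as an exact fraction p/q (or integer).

x̄ = F·x = [11, -6, 2]
P̄ = F·P·Fᵀ + Q = [30 -12 19; -12 17 -6; 19 -6 20]
S = H·P̄·Hᵀ + R = [112 -23; -23 187]
K = P̄·Hᵀ·S⁻¹ = [-2591/20415 -8179/20415; -5228/20415 3833/20415; -1012/20415 -4928/20415]
x' − x̄ = [-255734/20415, 94078/20415, -151888/20415] = K·y
y = (KᵀK)⁻¹·Kᵀ·(x' − x̄) = [4, 30]
z = y + H·x̄ = [4, 30] + [-2, -28] = [2, 2]

z = [2, 2]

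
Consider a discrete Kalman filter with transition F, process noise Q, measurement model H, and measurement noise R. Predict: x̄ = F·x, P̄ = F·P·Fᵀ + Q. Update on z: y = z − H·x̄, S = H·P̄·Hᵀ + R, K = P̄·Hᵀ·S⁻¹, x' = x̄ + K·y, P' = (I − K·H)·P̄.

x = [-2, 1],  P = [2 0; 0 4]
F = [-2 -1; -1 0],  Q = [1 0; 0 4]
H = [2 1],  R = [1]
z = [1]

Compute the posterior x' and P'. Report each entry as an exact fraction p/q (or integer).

x̄ = F·x = [3, 2]
P̄ = F·P·Fᵀ + Q = [13 4; 4 6]
y = z − H·x̄ = [-7]
S = H·P̄·Hᵀ + R = [75]
K = P̄·Hᵀ·S⁻¹ = [2/5; 14/75]
x' = x̄ + K·y = [1/5, 52/75]
P' = (I − K·H)·P̄ = [1 -8/5; -8/5 254/75]

x' = [1/5, 52/75]
P' = [1 -8/5; -8/5 254/75]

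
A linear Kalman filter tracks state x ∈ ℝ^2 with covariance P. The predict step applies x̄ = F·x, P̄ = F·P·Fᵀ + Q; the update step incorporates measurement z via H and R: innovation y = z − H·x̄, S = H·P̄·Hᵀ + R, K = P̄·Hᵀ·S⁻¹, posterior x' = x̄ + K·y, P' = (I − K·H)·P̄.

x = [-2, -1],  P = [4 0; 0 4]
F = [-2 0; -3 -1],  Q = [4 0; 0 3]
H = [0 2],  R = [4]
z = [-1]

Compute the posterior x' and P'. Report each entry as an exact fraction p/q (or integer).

x' = [-1/11, -29/88]
P' = [76/11 6/11; 6/11 43/44]

x̄ = F·x = [4, 7]
P̄ = F·P·Fᵀ + Q = [20 24; 24 43]
y = z − H·x̄ = [-15]
S = H·P̄·Hᵀ + R = [176]
K = P̄·Hᵀ·S⁻¹ = [3/11; 43/88]
x' = x̄ + K·y = [-1/11, -29/88]
P' = (I − K·H)·P̄ = [76/11 6/11; 6/11 43/44]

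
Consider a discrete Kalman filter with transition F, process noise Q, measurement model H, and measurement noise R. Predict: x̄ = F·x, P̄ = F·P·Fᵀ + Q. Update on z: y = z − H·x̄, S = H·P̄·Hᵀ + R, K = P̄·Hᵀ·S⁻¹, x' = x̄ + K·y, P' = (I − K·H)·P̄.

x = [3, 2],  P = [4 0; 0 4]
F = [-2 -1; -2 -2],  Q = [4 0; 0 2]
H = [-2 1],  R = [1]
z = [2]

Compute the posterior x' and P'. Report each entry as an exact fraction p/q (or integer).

x̄ = F·x = [-8, -10]
P̄ = F·P·Fᵀ + Q = [24 24; 24 34]
y = z − H·x̄ = [-4]
S = H·P̄·Hᵀ + R = [35]
K = P̄·Hᵀ·S⁻¹ = [-24/35; -2/5]
x' = x̄ + K·y = [-184/35, -42/5]
P' = (I − K·H)·P̄ = [264/35 72/5; 72/5 142/5]

x' = [-184/35, -42/5]
P' = [264/35 72/5; 72/5 142/5]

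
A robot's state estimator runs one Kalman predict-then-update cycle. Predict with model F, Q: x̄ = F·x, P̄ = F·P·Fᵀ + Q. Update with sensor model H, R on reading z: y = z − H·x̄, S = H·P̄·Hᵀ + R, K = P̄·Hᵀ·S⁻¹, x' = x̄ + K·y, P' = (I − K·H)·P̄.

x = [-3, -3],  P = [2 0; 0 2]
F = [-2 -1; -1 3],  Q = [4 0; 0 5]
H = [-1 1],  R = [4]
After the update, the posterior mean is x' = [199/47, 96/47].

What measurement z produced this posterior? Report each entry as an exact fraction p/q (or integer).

x̄ = F·x = [9, -6]
P̄ = F·P·Fᵀ + Q = [14 -2; -2 25]
S = H·P̄·Hᵀ + R = [47]
K = P̄·Hᵀ·S⁻¹ = [-16/47; 27/47]
x' − x̄ = [-224/47, 378/47] = K·y
y = (KᵀK)⁻¹·Kᵀ·(x' − x̄) = [14]
z = y + H·x̄ = [14] + [-15] = [-1]

z = [-1]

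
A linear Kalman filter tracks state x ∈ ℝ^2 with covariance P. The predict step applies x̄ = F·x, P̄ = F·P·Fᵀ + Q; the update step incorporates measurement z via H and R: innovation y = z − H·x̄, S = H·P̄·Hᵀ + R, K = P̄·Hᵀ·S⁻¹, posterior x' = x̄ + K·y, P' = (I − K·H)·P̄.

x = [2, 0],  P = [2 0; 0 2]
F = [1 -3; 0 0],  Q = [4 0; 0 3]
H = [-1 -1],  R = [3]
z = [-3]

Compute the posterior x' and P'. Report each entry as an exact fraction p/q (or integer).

x̄ = F·x = [2, 0]
P̄ = F·P·Fᵀ + Q = [24 0; 0 3]
y = z − H·x̄ = [-1]
S = H·P̄·Hᵀ + R = [30]
K = P̄·Hᵀ·S⁻¹ = [-4/5; -1/10]
x' = x̄ + K·y = [14/5, 1/10]
P' = (I − K·H)·P̄ = [24/5 -12/5; -12/5 27/10]

x' = [14/5, 1/10]
P' = [24/5 -12/5; -12/5 27/10]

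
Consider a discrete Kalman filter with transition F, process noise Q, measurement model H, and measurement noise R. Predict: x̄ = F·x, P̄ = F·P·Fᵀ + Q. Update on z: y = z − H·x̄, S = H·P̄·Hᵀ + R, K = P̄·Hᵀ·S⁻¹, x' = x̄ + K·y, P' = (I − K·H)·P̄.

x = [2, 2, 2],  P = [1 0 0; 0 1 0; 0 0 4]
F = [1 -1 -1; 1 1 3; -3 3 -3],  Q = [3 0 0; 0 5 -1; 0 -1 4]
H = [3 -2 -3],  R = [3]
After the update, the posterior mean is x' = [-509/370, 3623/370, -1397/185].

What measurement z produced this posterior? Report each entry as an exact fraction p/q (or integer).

x̄ = F·x = [-2, 10, -6]
P̄ = F·P·Fᵀ + Q = [9 -12 6; -12 43 -37; 6 -37 58]
S = H·P̄·Hᵀ + R = [370]
K = P̄·Hᵀ·S⁻¹ = [33/370; -11/370; -41/185]
x' − x̄ = [231/370, -77/370, -287/185] = K·y
y = (KᵀK)⁻¹·Kᵀ·(x' − x̄) = [7]
z = y + H·x̄ = [7] + [-8] = [-1]

z = [-1]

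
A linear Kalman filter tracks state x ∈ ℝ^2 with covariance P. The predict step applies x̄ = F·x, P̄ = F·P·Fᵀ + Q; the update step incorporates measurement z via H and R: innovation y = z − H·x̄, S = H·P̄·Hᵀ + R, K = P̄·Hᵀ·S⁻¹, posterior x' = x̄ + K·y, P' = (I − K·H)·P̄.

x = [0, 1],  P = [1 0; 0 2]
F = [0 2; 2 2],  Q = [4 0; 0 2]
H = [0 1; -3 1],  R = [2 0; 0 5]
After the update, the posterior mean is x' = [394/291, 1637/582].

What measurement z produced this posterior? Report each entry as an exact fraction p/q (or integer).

z = [3, -1]

x̄ = F·x = [2, 2]
P̄ = F·P·Fᵀ + Q = [12 8; 8 14]
S = H·P̄·Hᵀ + R = [16 -10; -10 79]
K = P̄·Hᵀ·S⁻¹ = [88/291 -92/291; 503/582 -5/291]
x' − x̄ = [-188/291, 473/582] = K·y
y = (KᵀK)⁻¹·Kᵀ·(x' − x̄) = [1, 3]
z = y + H·x̄ = [1, 3] + [2, -4] = [3, -1]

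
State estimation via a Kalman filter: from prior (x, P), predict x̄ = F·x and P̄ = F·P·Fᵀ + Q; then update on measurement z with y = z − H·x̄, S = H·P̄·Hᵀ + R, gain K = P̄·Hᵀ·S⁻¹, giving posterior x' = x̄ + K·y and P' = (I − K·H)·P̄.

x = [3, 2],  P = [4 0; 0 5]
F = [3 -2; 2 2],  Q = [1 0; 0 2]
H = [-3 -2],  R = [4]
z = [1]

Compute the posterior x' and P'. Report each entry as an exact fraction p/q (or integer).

x̄ = F·x = [5, 10]
P̄ = F·P·Fᵀ + Q = [57 4; 4 38]
y = z − H·x̄ = [36]
S = H·P̄·Hᵀ + R = [717]
K = P̄·Hᵀ·S⁻¹ = [-179/717; -88/717]
x' = x̄ + K·y = [-953/239, 1334/239]
P' = (I − K·H)·P̄ = [8828/717 -12884/717; -12884/717 19502/717]

x' = [-953/239, 1334/239]
P' = [8828/717 -12884/717; -12884/717 19502/717]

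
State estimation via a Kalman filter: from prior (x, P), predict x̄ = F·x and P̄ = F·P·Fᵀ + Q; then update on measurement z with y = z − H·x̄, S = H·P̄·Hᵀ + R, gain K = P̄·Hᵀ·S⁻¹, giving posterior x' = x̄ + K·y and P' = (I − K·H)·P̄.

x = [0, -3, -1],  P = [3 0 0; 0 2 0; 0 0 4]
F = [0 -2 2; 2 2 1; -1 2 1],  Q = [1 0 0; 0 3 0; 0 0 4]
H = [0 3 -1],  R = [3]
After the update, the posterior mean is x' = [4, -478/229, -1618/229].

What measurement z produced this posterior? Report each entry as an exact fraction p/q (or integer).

z = [1]

x̄ = F·x = [4, -7, -7]
P̄ = F·P·Fᵀ + Q = [25 0 0; 0 27 6; 0 6 19]
S = H·P̄·Hᵀ + R = [229]
K = P̄·Hᵀ·S⁻¹ = [0; 75/229; -1/229]
x' − x̄ = [0, 1125/229, -15/229] = K·y
y = (KᵀK)⁻¹·Kᵀ·(x' − x̄) = [15]
z = y + H·x̄ = [15] + [-14] = [1]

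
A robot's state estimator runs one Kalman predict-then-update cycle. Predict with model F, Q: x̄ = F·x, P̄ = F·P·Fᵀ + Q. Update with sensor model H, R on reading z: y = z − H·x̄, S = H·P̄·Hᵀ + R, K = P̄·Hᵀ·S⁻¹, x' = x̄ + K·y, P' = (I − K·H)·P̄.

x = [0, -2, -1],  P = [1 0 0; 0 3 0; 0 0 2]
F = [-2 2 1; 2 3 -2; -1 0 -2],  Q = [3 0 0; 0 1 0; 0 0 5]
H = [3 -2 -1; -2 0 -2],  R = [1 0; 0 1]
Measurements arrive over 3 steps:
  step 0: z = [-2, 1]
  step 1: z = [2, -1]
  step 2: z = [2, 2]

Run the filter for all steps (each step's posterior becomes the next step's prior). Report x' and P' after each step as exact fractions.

step 0: x̄ = F·x = [-5, -4, 2]
step 0: P̄ = F·P·Fᵀ + Q = [21 10 -2; 10 40 6; -2 6 14]
step 0: y = z − H·x̄ = [7, -5]
step 0: S = H·P̄·Hᵀ + R = [280 -26; -26 125]
step 0: K = P̄·Hᵀ·S⁻¹ = [4637/34324 -4735/17162; -1958/8581 -2604/8581; -1156/8581 -1888/8581]
step 0: x' = x̄ + K·y = [-91811/34324, -35010/8581, 18510/8581]
step 0: P' = (I − K·H)·P̄ = [152279/34324 74968/8581 -36886/8581; 74968/8581 150264/8581 -73666/8581; -36886/8581 -73666/8581 37830/8581]
step 1: x̄ = F·x = [-11209/17162, -375911/17162, -56269/34324]
step 1: P̄ = F·P·Fᵀ + Q = [70044/8581 376059/8581 69099/17162; 376059/8581 3743252/8581 732089/17162; 69099/17162 732089/17162 339003/34324]
step 1: y = z − H·x̄ = [-1424011/34324, -95849/17162]
step 1: S = H·P̄·Hᵀ + R = [49763635/34324 5158907/17162; 5158907/17162 904156/8581]
step 1: K = P̄·Hᵀ·S⁻¹ = [2845062/713971477 -173302236/713971477; -349833026/713971477 -173978208/713971477; -13694093/2141914431 -526168690/2141914431]
step 1: x' = x̄ + K·y = [383535715/713971477, -153307076/713971477, -1528168/713971477]
step 1: P' = (I − K·H)·P̄ = [1794327297/713971477 3543906504/713971477 -1707676179/713971477; 3543906504/713971477 7219234969/713971477 -3456917400/713971477; -1707676179/713971477 -3456917400/713971477 5386112882/2141914431]
step 2: x̄ = F·x = [-1075213750/713971477, 310206538/713971477, -380479379/713971477]
step 2: P̄ = F·P·Fᵀ + Q = [13929952619/2141914431 56011218068/2141914431 4844222183/2141914431; 56011218068/2141914431 533151526526/2141914431 51353899484/2141914431; 4844222183/2141914431 51353899484/2141914431 17144891426/2141914431]
step 2: y = z − H·x̄ = [4893517901/713971477, -1483443304/713971477]
step 2: S = H·P̄·Hᵀ + R = [593826044518/713971477 120264549538/713971477; 120264549538/713971477 165195068075/2141914431]
step 2: K = P̄·Hᵀ·S⁻¹ = [267258316513/38311368159967 -1327394997322/5473052594281; -18534769473862/38311368159967 -1331224443052/5473052594281; -714913457333/76622736319934 -1345507080763/5473052594281]
step 2: x' = x̄ + K·y = [-36557860878073/38311368159967, -91029151049880/38311368159967, -6594163090383/76622736319934]
step 2: P' = (I − K·H)·P̄ = [95638742434773/38311368159967 188820914465976/38311368159967 -90992859944146/38311368159967; 188820914465976/38311368159967 384579570893542/38311368159967 -184161628915294/38311368159967; -90992859944146/38311368159967 -184161628915294/38311368159967 191404269453633/76622736319934]

step 0: x' = [-91811/34324, -35010/8581, 18510/8581], P' = [152279/34324 74968/8581 -36886/8581; 74968/8581 150264/8581 -73666/8581; -36886/8581 -73666/8581 37830/8581]
step 1: x' = [383535715/713971477, -153307076/713971477, -1528168/713971477], P' = [1794327297/713971477 3543906504/713971477 -1707676179/713971477; 3543906504/713971477 7219234969/713971477 -3456917400/713971477; -1707676179/713971477 -3456917400/713971477 5386112882/2141914431]
step 2: x' = [-36557860878073/38311368159967, -91029151049880/38311368159967, -6594163090383/76622736319934], P' = [95638742434773/38311368159967 188820914465976/38311368159967 -90992859944146/38311368159967; 188820914465976/38311368159967 384579570893542/38311368159967 -184161628915294/38311368159967; -90992859944146/38311368159967 -184161628915294/38311368159967 191404269453633/76622736319934]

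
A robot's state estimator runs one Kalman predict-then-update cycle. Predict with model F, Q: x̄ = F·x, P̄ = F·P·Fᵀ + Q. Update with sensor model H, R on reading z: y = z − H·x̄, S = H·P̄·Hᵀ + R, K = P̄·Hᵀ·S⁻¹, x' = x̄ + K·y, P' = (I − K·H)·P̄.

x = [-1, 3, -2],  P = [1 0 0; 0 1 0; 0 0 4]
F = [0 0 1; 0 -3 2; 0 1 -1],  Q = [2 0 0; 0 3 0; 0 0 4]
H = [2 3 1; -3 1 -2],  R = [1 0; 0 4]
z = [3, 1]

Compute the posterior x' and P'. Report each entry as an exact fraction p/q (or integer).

x̄ = F·x = [-2, -13, 5]
P̄ = F·P·Fᵀ + Q = [6 8 -4; 8 28 -11; -4 -11 9]
y = z − H·x̄ = [41, 18]
S = H·P̄·Hᵀ + R = [300 57; 57 70]
K = P̄·Hᵀ·S⁻¹ = [2354/17751 -808/5917; 4748/17751 909/5917; -1271/17751 -1092/5917]
x' = x̄ + K·y = [17380/17751, 12991/17751, -22324/17751]
P' = (I − K·H)·P̄ = [26330/17751 -4474/17751 -36884/17751; -4474/17751 3554/17751 3034/17751; -36884/17751 3034/17751 63395/17751]

x' = [17380/17751, 12991/17751, -22324/17751]
P' = [26330/17751 -4474/17751 -36884/17751; -4474/17751 3554/17751 3034/17751; -36884/17751 3034/17751 63395/17751]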